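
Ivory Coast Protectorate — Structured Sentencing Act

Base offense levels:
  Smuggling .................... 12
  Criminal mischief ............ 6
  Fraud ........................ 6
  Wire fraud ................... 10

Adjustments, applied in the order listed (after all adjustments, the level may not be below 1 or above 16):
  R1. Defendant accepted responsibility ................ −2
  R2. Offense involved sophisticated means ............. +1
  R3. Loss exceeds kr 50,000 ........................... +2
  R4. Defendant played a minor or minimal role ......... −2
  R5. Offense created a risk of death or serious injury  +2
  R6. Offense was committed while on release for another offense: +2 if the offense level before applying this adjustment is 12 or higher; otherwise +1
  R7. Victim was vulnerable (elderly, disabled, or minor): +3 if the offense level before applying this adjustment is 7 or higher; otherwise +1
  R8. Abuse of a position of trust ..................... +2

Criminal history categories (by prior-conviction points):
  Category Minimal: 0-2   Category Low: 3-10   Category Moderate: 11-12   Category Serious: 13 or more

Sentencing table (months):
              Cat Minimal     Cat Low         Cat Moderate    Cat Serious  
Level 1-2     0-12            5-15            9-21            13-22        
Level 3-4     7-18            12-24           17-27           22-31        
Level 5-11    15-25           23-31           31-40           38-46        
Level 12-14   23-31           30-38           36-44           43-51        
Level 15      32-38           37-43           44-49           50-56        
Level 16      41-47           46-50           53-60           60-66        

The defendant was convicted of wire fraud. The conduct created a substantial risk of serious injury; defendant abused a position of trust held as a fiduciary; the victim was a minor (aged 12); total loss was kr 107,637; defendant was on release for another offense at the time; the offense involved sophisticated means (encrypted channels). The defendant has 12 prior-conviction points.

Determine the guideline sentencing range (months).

Base offense level for wire fraud: 10.
R1 does not apply.
R2 applies: 10 + 1 = 11.
R3 applies: 11 + 2 = 13.
R5 applies: 13 + 2 = 15.
R6 applies (level before this adjustment is 15 ≥ 12, so +2): 15 + 2 = 17.
R7 applies (level before this adjustment is 17 ≥ 7, so +3): 17 + 3 = 20.
R8 applies: 20 + 2 = 22.
Level 22 exceeds the maximum of 16; capped at 16.
Final offense level: 16.
Criminal history: 12 prior points → Category Moderate (11-12).
Level 16 falls in the 16 band.
Grid: Level 16 × Category Moderate = 53-60 months.

53-60 months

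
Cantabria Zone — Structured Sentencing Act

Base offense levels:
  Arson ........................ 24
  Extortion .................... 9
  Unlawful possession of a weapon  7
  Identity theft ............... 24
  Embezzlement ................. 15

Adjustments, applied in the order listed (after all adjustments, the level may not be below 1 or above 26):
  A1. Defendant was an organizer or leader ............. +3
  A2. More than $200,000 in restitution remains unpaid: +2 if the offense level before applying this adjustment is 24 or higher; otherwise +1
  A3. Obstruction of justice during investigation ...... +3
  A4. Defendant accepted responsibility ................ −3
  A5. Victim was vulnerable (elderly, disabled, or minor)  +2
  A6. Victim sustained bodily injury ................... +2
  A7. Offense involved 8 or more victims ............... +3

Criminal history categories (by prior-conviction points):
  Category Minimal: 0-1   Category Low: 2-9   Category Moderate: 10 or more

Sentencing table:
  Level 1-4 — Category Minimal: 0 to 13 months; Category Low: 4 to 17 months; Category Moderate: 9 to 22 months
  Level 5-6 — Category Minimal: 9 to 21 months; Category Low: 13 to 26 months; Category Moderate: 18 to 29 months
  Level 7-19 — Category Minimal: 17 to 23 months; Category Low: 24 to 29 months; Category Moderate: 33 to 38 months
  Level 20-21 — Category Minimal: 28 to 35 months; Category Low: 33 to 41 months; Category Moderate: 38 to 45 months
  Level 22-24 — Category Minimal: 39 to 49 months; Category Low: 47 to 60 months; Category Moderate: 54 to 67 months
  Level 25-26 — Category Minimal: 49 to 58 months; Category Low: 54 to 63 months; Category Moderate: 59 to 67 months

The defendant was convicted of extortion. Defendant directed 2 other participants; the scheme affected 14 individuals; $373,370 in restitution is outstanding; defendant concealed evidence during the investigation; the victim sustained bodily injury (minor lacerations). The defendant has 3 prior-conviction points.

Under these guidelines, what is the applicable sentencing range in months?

33-41 months

Base offense level for extortion: 9.
A1 applies: 9 + 3 = 12.
A2 applies (level before this adjustment is 12 < 24, so +1): 12 + 1 = 13.
A3 applies: 13 + 3 = 16.
A4 does not apply.
A6 applies: 16 + 2 = 18.
A7 applies: 18 + 3 = 21.
Final offense level: 21.
Criminal history: 3 prior points → Category Low (2-9).
Level 21 falls in the 20-21 band.
Grid: Level 20-21 × Category Low = 33-41 months.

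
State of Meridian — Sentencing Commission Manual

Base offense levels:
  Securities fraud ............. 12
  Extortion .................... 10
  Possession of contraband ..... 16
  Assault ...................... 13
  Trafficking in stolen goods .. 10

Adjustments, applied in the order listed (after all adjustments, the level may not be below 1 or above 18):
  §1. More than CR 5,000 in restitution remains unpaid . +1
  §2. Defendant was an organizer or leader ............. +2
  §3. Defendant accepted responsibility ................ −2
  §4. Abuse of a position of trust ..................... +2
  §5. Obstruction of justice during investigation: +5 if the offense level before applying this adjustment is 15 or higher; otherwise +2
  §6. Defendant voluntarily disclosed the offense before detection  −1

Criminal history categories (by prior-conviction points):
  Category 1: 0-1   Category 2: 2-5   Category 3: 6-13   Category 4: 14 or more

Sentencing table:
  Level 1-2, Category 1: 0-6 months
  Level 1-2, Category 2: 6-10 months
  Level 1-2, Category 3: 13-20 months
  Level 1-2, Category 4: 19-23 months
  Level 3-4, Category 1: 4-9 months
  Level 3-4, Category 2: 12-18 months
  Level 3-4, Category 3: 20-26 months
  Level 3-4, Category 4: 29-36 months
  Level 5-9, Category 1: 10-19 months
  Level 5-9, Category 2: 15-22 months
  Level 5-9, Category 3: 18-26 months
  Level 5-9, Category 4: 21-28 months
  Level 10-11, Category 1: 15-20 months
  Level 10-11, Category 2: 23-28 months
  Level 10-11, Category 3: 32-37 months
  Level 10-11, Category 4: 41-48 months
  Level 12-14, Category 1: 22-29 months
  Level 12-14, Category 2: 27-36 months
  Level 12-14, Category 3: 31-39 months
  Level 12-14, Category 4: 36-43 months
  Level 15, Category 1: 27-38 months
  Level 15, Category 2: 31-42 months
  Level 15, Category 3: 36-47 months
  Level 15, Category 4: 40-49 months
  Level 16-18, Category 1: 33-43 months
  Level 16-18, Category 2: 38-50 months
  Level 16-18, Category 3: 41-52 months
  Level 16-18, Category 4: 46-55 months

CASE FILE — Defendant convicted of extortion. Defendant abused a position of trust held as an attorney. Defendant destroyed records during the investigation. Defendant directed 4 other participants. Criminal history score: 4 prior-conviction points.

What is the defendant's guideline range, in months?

38-50 months

Base offense level for extortion: 10.
§2 applies: 10 + 2 = 12.
§3 does not apply.
§4 applies: 12 + 2 = 14.
§5 applies (level before this adjustment is 14 < 15, so +2): 14 + 2 = 16.
Final offense level: 16.
Criminal history: 4 prior points → Category 2 (2-5).
Level 16 falls in the 16-18 band.
Grid: Level 16-18 × Category 2 = 38-50 months.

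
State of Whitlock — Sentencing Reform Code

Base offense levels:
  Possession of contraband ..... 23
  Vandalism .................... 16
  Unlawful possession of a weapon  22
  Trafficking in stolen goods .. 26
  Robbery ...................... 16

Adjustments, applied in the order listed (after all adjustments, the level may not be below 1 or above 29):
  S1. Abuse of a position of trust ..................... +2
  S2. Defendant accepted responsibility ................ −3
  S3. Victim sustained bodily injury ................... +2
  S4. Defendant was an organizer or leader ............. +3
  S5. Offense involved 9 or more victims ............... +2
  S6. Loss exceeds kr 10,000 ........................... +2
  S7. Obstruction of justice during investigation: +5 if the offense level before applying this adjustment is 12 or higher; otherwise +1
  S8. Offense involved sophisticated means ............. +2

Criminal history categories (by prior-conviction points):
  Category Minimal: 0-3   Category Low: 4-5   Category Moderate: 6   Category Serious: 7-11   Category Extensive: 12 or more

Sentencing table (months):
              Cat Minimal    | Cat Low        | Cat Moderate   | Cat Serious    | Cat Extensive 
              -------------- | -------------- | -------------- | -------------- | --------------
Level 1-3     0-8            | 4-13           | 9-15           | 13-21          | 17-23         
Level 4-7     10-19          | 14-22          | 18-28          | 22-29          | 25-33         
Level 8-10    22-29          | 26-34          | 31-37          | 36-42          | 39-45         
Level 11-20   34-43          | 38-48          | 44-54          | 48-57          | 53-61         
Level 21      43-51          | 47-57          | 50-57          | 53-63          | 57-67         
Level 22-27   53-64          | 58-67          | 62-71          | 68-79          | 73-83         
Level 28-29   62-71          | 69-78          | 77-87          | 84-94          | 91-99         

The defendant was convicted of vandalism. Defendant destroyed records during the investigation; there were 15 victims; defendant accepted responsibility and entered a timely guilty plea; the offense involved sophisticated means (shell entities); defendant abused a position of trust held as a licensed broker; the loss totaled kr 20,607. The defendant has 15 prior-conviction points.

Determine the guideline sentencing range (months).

73-83 months

Base offense level for vandalism: 16.
S1 applies: 16 + 2 = 18.
S2 applies: 18 − 3 = 15.
S3 does not apply.
S4 does not apply.
S5 applies: 15 + 2 = 17.
S6 applies: 17 + 2 = 19.
S7 applies (level before this adjustment is 19 ≥ 12, so +5): 19 + 5 = 24.
S8 applies: 24 + 2 = 26.
Final offense level: 26.
Criminal history: 15 prior points → Category Extensive (12+).
Level 26 falls in the 22-27 band.
Grid: Level 22-27 × Category Extensive = 73-83 months.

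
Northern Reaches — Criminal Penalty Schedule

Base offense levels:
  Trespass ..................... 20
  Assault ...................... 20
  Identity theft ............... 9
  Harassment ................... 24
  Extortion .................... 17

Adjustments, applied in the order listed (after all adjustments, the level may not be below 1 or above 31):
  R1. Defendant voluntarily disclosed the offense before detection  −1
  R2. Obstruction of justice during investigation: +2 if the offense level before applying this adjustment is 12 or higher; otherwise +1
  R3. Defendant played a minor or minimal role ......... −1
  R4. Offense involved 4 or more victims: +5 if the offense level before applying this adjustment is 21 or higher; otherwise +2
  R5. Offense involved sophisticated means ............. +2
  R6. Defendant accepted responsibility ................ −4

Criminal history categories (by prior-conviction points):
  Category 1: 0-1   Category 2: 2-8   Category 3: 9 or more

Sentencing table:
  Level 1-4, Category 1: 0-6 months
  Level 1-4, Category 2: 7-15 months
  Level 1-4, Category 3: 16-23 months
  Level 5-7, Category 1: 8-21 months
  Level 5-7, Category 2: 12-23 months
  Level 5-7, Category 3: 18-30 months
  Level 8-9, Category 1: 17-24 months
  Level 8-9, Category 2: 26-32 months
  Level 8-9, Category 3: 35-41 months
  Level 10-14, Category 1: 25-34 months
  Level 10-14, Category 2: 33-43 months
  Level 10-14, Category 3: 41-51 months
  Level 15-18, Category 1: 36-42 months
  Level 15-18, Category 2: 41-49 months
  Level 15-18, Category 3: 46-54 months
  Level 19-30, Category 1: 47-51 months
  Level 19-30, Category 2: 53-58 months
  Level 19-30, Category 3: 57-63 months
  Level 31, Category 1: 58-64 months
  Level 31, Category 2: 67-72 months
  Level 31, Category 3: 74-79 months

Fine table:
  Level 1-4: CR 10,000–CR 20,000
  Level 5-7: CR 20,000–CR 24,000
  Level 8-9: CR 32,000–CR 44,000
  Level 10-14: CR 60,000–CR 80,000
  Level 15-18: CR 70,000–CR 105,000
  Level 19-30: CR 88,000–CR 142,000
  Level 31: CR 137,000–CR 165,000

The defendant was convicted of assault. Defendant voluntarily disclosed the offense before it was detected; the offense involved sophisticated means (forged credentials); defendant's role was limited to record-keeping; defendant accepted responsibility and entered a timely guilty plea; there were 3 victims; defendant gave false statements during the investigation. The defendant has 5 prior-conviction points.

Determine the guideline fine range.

CR 70,000–CR 105,000

Base offense level for assault: 20.
R1 applies: 20 − 1 = 19.
R2 applies (level before this adjustment is 19 ≥ 12, so +2): 19 + 2 = 21.
R3 applies: 21 − 1 = 20.
R4 does not apply.
R5 applies: 20 + 2 = 22.
R6 applies: 22 − 4 = 18.
Final offense level: 18.
Level 18 falls in the 15-18 band.
Fine table: Level 15-18 → CR 70,000–CR 105,000.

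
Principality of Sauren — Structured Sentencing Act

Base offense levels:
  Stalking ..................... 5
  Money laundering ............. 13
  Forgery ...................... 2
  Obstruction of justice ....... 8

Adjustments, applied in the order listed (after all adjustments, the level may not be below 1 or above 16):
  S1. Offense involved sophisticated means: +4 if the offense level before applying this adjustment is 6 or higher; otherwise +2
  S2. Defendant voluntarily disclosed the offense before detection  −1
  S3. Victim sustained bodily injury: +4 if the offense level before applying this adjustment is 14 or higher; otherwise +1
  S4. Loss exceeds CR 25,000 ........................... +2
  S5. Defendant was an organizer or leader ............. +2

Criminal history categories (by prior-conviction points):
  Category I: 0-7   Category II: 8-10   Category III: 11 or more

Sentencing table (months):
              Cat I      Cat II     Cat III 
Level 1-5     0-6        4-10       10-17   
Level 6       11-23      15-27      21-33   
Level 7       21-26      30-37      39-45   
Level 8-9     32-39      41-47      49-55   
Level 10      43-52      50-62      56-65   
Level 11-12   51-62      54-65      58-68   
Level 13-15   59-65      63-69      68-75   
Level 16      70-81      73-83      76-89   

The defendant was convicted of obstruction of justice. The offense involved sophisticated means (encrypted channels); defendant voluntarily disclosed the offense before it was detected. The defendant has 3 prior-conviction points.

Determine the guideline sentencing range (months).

Base offense level for obstruction of justice: 8.
S1 applies (level before this adjustment is 8 ≥ 6, so +4): 8 + 4 = 12.
S2 applies: 12 − 1 = 11.
S3 does not apply.
Final offense level: 11.
Criminal history: 3 prior points → Category I (0-7).
Level 11 falls in the 11-12 band.
Grid: Level 11-12 × Category I = 51-62 months.

51-62 months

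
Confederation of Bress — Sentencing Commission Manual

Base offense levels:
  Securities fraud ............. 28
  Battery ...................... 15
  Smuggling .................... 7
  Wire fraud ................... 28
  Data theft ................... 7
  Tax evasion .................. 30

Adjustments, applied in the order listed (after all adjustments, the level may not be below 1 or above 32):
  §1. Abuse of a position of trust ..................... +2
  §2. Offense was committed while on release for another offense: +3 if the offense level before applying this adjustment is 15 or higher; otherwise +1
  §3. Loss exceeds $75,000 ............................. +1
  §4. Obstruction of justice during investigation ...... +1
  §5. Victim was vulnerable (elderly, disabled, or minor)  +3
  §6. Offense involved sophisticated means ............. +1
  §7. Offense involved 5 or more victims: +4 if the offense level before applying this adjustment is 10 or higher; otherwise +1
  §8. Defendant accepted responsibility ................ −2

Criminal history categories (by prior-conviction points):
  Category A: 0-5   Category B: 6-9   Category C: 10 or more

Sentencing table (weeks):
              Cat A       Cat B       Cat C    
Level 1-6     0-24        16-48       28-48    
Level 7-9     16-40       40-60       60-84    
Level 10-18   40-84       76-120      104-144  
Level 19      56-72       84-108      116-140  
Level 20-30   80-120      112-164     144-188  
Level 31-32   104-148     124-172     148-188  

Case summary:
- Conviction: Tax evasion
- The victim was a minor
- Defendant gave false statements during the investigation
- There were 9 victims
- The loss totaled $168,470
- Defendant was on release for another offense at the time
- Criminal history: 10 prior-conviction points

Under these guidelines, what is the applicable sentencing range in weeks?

148-188 weeks

Base offense level for tax evasion: 30.
§1 does not apply.
§2 applies (level before this adjustment is 30 ≥ 15, so +3): 30 + 3 = 33.
§3 applies: 33 + 1 = 34.
§4 applies: 34 + 1 = 35.
§5 applies: 35 + 3 = 38.
§7 applies (level before this adjustment is 38 ≥ 10, so +4): 38 + 4 = 42.
§8 does not apply.
Level 42 exceeds the maximum of 32; capped at 32.
Final offense level: 32.
Criminal history: 10 prior points → Category C (10+).
Level 32 falls in the 31-32 band.
Grid: Level 31-32 × Category C = 148-188 weeks.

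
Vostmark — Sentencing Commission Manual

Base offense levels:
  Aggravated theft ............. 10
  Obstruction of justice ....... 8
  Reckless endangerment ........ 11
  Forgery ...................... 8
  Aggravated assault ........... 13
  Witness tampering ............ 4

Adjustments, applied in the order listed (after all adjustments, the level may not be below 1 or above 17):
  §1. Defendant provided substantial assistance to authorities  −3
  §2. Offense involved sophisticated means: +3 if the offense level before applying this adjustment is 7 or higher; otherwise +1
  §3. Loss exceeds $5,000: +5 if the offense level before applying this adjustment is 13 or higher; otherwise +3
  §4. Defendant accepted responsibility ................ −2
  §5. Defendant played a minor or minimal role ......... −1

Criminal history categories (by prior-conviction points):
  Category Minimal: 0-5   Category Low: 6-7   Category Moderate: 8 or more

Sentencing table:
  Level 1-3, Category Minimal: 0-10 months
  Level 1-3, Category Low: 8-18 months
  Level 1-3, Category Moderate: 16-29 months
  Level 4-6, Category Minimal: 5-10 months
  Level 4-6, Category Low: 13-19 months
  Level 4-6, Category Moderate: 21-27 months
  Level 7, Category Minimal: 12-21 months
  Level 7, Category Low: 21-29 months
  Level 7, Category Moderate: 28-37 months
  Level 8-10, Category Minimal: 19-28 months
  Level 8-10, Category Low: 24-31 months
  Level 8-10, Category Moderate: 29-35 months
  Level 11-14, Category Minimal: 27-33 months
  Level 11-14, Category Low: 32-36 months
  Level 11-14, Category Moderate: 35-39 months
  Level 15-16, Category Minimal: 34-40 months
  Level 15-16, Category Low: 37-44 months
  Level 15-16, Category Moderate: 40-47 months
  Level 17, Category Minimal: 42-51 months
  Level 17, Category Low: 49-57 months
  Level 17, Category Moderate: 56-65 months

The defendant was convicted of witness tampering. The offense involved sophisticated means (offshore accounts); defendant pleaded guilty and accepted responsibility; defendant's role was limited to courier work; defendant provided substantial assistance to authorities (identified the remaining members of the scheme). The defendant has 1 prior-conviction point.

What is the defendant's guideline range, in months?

0-10 months

Base offense level for witness tampering: 4.
§1 applies: 4 − 3 = 1.
§2 applies (level before this adjustment is 1 < 7, so +1): 1 + 1 = 2.
§3 does not apply.
§4 applies: 2 − 2 = 0.
§5 applies: 0 − 1 = -1.
Level -1 is below the minimum of 1; floored at 1.
Final offense level: 1.
Criminal history: 1 prior point → Category Minimal (0-5).
Level 1 falls in the 1-3 band.
Grid: Level 1-3 × Category Minimal = 0-10 months.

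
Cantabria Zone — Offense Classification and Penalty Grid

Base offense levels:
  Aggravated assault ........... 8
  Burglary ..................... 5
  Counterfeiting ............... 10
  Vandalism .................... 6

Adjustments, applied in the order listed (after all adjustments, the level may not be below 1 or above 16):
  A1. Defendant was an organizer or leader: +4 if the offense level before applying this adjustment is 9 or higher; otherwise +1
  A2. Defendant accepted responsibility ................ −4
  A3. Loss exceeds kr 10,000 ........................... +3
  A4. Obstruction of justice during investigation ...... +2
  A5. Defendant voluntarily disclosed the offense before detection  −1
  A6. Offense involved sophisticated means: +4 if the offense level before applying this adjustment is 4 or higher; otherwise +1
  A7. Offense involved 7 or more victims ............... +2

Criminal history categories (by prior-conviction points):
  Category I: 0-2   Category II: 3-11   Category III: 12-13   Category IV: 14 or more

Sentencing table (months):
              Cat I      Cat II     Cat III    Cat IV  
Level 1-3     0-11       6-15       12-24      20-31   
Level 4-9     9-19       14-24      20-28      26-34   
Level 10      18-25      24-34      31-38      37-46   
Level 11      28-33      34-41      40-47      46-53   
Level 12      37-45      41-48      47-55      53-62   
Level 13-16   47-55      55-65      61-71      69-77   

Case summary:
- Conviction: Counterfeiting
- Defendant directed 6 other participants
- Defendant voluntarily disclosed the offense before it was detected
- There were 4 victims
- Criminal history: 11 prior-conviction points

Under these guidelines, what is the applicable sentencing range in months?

55-65 months

Base offense level for counterfeiting: 10.
A1 applies (level before this adjustment is 10 ≥ 9, so +4): 10 + 4 = 14.
A5 applies: 14 − 1 = 13.
A6 does not apply.
Final offense level: 13.
Criminal history: 11 prior points → Category II (3-11).
Level 13 falls in the 13-16 band.
Grid: Level 13-16 × Category II = 55-65 months.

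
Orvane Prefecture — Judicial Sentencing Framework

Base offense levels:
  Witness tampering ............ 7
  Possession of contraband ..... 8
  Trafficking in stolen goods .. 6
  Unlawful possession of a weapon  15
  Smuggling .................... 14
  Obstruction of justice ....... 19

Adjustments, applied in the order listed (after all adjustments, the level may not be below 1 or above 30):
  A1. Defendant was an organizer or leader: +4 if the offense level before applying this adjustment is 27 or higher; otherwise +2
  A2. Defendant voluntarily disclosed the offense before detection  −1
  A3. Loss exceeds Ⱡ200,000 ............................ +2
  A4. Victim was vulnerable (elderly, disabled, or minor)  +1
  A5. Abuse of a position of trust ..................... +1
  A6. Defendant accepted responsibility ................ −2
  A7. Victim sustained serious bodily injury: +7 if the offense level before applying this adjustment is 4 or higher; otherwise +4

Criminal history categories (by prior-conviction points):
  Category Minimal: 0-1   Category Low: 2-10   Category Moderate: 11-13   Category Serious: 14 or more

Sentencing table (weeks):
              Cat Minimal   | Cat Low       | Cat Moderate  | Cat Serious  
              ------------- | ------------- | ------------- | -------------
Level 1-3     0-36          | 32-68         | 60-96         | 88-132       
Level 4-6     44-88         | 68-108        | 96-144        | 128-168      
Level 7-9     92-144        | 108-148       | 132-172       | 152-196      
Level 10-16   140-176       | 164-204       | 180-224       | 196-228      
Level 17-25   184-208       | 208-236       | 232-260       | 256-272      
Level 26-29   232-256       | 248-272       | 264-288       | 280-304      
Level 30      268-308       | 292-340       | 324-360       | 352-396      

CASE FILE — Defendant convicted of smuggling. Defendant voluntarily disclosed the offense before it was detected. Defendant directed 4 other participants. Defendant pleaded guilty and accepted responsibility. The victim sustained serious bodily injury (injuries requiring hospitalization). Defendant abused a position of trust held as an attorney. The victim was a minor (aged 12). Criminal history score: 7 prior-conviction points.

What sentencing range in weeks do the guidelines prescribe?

208-236 weeks

Base offense level for smuggling: 14.
A1 applies (level before this adjustment is 14 < 27, so +2): 14 + 2 = 16.
A2 applies: 16 − 1 = 15.
A4 applies: 15 + 1 = 16.
A5 applies: 16 + 1 = 17.
A6 applies: 17 − 2 = 15.
A7 applies (level before this adjustment is 15 ≥ 4, so +7): 15 + 7 = 22.
Final offense level: 22.
Criminal history: 7 prior points → Category Low (2-10).
Level 22 falls in the 17-25 band.
Grid: Level 17-25 × Category Low = 208-236 weeks.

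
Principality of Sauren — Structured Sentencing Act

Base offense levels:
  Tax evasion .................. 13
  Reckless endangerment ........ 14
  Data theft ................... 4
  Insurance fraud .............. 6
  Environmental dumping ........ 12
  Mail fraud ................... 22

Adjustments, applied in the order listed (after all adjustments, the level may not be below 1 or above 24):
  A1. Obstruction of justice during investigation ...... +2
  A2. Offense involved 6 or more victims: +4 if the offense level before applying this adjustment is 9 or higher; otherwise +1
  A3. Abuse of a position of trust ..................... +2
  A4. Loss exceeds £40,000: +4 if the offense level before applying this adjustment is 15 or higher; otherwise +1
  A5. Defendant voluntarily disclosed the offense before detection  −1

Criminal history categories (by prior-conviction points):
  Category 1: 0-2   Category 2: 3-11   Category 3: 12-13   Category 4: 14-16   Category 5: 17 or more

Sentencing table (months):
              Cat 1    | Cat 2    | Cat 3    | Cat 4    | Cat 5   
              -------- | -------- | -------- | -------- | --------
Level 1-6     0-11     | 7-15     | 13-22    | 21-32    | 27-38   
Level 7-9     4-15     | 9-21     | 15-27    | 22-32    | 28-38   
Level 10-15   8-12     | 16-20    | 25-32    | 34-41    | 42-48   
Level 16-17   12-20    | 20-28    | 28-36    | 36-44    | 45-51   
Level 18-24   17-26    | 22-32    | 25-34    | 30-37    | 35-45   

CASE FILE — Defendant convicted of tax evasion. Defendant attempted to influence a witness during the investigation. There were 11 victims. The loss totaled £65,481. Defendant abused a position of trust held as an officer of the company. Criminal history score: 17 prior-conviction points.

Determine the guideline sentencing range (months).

35-45 months

Base offense level for tax evasion: 13.
A1 applies: 13 + 2 = 15.
A2 applies (level before this adjustment is 15 ≥ 9, so +4): 15 + 4 = 19.
A3 applies: 19 + 2 = 21.
A4 applies (level before this adjustment is 21 ≥ 15, so +4): 21 + 4 = 25.
A5 does not apply.
Level 25 exceeds the maximum of 24; capped at 24.
Final offense level: 24.
Criminal history: 17 prior points → Category 5 (17+).
Level 24 falls in the 18-24 band.
Grid: Level 18-24 × Category 5 = 35-45 months.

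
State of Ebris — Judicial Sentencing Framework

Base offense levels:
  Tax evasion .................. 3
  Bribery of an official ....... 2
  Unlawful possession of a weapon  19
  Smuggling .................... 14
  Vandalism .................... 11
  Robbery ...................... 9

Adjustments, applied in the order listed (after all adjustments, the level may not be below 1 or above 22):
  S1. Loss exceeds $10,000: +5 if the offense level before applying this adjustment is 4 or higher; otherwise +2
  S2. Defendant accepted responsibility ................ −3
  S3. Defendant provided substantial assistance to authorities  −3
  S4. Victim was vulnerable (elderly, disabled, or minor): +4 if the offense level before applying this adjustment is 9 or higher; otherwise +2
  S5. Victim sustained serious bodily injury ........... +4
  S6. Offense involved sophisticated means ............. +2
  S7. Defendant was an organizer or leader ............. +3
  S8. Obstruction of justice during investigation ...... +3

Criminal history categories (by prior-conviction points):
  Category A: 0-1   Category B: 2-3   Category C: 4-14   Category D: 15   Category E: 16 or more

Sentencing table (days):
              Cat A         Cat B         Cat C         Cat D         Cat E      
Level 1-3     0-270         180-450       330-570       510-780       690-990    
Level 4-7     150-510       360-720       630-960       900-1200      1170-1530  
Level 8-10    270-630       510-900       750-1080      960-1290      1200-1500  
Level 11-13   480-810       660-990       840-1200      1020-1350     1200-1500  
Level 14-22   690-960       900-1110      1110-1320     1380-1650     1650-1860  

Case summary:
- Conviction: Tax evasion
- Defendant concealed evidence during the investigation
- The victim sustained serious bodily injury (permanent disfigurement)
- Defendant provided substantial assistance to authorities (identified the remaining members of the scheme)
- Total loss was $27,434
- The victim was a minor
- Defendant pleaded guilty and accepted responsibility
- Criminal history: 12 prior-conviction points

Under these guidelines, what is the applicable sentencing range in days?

Base offense level for tax evasion: 3.
S1 applies (level before this adjustment is 3 < 4, so +2): 3 + 2 = 5.
S2 applies: 5 − 3 = 2.
S3 applies: 2 − 3 = -1.
S4 applies (level before this adjustment is -1 < 9, so +2): -1 + 2 = 1.
S5 applies: 1 + 4 = 5.
S6 does not apply.
S8 applies: 5 + 3 = 8.
Final offense level: 8.
Criminal history: 12 prior points → Category C (4-14).
Level 8 falls in the 8-10 band.
Grid: Level 8-10 × Category C = 750-1080 days.

750-1080 days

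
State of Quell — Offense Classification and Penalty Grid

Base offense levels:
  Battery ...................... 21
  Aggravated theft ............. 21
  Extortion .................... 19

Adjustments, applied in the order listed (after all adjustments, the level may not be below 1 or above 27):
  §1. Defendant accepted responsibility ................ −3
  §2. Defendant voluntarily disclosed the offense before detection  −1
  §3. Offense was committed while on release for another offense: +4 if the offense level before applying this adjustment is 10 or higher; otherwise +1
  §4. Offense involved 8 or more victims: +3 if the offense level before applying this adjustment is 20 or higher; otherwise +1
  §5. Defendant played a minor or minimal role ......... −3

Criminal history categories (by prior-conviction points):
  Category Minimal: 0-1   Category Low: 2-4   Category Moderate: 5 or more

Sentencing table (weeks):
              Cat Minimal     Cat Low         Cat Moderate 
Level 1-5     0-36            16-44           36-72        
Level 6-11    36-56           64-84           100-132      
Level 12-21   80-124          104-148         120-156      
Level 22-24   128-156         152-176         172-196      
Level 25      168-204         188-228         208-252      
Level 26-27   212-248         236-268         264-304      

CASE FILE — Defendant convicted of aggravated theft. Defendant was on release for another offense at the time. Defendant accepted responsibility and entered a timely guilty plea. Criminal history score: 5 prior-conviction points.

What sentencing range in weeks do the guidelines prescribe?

172-196 weeks

Base offense level for aggravated theft: 21.
§1 applies: 21 − 3 = 18.
§3 applies (level before this adjustment is 18 ≥ 10, so +4): 18 + 4 = 22.
§4 does not apply.
Final offense level: 22.
Criminal history: 5 prior points → Category Moderate (5+).
Level 22 falls in the 22-24 band.
Grid: Level 22-24 × Category Moderate = 172-196 weeks.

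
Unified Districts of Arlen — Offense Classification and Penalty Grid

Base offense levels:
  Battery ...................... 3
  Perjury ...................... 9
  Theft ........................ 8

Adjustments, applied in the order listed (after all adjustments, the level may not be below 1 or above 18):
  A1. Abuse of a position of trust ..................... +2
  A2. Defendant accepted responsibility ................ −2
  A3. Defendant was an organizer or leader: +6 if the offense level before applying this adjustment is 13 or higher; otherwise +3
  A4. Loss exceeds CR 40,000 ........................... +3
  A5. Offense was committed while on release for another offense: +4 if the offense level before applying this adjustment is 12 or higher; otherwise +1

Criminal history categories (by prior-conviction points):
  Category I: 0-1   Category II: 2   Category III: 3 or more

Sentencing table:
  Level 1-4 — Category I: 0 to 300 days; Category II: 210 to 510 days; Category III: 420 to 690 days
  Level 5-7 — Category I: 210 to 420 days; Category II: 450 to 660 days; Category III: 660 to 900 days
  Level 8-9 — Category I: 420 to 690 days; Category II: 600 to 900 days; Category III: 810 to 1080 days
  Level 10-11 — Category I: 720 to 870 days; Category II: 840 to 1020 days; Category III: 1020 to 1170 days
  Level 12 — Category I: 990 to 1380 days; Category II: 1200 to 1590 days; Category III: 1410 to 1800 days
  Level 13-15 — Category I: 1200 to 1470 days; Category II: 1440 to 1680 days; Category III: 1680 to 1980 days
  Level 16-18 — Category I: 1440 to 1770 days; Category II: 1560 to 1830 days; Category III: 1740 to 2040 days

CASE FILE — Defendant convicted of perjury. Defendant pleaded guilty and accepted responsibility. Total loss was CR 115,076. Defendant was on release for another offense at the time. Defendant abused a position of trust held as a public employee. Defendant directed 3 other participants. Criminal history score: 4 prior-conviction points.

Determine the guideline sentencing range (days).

1740-2040 days

Base offense level for perjury: 9.
A1 applies: 9 + 2 = 11.
A2 applies: 11 − 2 = 9.
A3 applies (level before this adjustment is 9 < 13, so +3): 9 + 3 = 12.
A4 applies: 12 + 3 = 15.
A5 applies (level before this adjustment is 15 ≥ 12, so +4): 15 + 4 = 19.
Level 19 exceeds the maximum of 18; capped at 18.
Final offense level: 18.
Criminal history: 4 prior points → Category III (3+).
Level 18 falls in the 16-18 band.
Grid: Level 16-18 × Category III = 1740-2040 days.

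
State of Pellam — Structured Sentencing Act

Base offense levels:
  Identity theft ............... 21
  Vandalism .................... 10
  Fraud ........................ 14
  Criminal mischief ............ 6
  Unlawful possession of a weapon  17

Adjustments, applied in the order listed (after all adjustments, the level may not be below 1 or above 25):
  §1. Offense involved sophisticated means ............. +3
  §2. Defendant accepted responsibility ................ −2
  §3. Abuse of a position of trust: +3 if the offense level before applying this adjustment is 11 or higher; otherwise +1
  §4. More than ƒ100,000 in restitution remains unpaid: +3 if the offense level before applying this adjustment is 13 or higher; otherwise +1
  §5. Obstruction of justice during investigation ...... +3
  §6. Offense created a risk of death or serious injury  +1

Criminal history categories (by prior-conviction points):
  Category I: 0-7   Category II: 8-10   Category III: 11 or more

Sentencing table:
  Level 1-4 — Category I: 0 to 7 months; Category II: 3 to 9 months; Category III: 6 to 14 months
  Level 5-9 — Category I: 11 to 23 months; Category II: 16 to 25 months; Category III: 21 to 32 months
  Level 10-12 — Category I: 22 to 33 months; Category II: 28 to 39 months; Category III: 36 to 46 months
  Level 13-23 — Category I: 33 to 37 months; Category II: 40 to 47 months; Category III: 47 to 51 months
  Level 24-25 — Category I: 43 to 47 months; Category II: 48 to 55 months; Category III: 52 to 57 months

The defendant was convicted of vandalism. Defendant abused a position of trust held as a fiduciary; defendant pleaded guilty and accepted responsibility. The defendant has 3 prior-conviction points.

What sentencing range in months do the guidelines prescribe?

11-23 months

Base offense level for vandalism: 10.
§1 does not apply.
§2 applies: 10 − 2 = 8.
§3 applies (level before this adjustment is 8 < 11, so +1): 8 + 1 = 9.
§4 does not apply.
§6 does not apply.
Final offense level: 9.
Criminal history: 3 prior points → Category I (0-7).
Level 9 falls in the 5-9 band.
Grid: Level 5-9 × Category I = 11-23 months.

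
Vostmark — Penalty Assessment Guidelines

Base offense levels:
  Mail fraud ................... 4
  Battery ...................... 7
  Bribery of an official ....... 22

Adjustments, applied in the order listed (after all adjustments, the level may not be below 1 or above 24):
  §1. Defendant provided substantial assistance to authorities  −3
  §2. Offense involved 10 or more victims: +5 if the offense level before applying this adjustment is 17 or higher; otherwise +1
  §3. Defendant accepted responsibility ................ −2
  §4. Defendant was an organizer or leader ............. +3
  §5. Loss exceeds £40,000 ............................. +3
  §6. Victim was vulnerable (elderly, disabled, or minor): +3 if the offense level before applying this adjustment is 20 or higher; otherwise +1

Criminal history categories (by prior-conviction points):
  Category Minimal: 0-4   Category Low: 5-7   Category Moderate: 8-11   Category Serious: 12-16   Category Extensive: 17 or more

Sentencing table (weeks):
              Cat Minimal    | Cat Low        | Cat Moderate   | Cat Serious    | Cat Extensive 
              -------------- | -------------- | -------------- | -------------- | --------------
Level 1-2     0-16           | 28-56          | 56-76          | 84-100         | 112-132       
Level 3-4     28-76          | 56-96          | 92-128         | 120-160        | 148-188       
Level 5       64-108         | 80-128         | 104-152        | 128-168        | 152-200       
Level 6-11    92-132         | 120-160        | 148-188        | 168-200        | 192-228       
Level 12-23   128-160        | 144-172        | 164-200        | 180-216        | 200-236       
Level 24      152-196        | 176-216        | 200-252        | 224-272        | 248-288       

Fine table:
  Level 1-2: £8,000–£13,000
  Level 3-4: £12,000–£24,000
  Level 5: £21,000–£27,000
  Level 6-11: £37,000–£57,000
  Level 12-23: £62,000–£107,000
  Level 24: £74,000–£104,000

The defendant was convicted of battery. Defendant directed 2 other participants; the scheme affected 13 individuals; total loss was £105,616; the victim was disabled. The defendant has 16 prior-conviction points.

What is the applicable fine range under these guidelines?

Base offense level for battery: 7.
§1 does not apply.
§2 applies (level before this adjustment is 7 < 17, so +1): 7 + 1 = 8.
§4 applies: 8 + 3 = 11.
§5 applies: 11 + 3 = 14.
§6 applies (level before this adjustment is 14 < 20, so +1): 14 + 1 = 15.
Final offense level: 15.
Level 15 falls in the 12-23 band.
Fine table: Level 12-23 → £62,000–£107,000.

£62,000–£107,000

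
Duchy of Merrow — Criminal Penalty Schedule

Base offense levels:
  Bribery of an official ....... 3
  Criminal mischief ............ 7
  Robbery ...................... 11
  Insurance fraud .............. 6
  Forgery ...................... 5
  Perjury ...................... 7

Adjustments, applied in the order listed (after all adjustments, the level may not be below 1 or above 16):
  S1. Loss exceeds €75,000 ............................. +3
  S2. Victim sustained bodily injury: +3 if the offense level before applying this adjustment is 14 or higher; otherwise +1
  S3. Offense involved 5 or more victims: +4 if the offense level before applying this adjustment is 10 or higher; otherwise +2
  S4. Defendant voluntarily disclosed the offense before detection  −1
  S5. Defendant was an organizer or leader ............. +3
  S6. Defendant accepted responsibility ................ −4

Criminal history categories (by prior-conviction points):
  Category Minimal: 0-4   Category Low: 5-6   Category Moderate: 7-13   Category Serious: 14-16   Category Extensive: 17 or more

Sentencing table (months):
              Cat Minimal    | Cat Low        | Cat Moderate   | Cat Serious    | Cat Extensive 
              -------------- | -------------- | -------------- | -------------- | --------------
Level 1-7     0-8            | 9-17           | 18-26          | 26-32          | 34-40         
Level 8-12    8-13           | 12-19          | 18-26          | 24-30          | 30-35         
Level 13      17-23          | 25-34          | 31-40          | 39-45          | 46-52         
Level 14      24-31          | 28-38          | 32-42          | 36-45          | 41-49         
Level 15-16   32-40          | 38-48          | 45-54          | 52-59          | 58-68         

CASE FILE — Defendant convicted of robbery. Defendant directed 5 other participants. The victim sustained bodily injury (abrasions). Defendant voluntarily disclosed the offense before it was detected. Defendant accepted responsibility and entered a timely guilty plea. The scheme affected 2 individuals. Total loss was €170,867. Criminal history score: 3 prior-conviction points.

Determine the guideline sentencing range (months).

Base offense level for robbery: 11.
S1 applies: 11 + 3 = 14.
S2 applies (level before this adjustment is 14 ≥ 14, so +3): 14 + 3 = 17.
S3 does not apply.
S4 applies: 17 − 1 = 16.
S5 applies: 16 + 3 = 19.
S6 applies: 19 − 4 = 15.
Final offense level: 15.
Criminal history: 3 prior points → Category Minimal (0-4).
Level 15 falls in the 15-16 band.
Grid: Level 15-16 × Category Minimal = 32-40 months.

32-40 months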